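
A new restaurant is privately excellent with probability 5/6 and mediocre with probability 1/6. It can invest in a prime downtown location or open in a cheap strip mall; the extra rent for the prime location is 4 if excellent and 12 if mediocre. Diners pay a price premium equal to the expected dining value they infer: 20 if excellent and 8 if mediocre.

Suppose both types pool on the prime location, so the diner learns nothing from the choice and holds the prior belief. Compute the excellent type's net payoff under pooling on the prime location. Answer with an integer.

Pooled price premium = 5/6·20 + 1/6·8 = 18.
excellent pays cost 4 for the prime location, so net payoff = 18 − 4 = 14.

14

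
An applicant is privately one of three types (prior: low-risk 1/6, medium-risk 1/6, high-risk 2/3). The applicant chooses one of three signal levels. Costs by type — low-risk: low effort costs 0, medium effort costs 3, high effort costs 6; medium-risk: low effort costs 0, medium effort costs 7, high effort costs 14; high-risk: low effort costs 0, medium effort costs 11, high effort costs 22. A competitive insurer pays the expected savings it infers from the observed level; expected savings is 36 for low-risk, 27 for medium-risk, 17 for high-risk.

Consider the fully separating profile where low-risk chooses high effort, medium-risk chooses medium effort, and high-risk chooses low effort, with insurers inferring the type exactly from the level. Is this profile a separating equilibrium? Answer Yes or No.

No

Separating rebates: high effort → 36, medium effort → 27, low effort → 17.
low-risk (assigned high effort): low effort: 17 − 0 = 17; medium effort: 27 − 3 = 24; high effort: 36 − 6 = 30. low-risk stays.
medium-risk (assigned medium effort): low effort: 17 − 0 = 17; medium effort: 27 − 7 = 20; high effort: 36 − 14 = 22. medium-risk prefers high effort.
high-risk (assigned low effort): low effort: 17 − 0 = 17; medium effort: 27 − 11 = 16; high effort: 36 − 22 = 14. high-risk stays.
At least one type deviates; the separating profile fails.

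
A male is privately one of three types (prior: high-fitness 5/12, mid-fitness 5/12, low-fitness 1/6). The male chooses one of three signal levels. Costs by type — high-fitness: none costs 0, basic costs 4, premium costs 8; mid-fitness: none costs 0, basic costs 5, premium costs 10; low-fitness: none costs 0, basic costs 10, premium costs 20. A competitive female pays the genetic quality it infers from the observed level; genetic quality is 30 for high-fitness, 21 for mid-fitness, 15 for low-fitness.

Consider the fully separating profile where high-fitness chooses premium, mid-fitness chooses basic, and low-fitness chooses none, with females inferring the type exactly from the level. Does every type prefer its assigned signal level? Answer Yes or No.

Separating mating payoffs: premium → 30, basic → 21, none → 15.
high-fitness (assigned premium): none: 15 − 0 = 15; basic: 21 − 4 = 17; premium: 30 − 8 = 22. high-fitness stays.
mid-fitness (assigned basic): none: 15 − 0 = 15; basic: 21 − 5 = 16; premium: 30 − 10 = 20. mid-fitness prefers premium.
low-fitness (assigned none): none: 15 − 0 = 15; basic: 21 − 10 = 11; premium: 30 − 20 = 10. low-fitness stays.
At least one type deviates; the separating profile fails.

No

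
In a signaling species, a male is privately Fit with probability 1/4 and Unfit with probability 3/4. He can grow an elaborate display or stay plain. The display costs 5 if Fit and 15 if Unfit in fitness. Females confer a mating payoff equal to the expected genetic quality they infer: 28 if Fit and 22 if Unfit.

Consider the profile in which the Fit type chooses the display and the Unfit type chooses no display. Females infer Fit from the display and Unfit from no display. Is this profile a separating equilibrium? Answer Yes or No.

Under these beliefs, the display earns mating payoff 28 and no display earns mating payoff 22.
Fit: the display nets 28 − 5 = 23; no display nets 22. Fit prefers the display.
Unfit: the display nets 28 − 15 = 13; no display nets 22. Unfit prefers no display.
Neither type deviates, so the separating profile is an equilibrium.

Yes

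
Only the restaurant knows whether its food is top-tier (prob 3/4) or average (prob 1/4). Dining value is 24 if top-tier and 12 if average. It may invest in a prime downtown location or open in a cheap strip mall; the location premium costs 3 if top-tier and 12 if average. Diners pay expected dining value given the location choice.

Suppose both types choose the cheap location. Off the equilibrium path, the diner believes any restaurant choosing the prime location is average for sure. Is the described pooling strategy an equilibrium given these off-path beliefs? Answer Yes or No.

Yes

On path, the diner holds the prior and pays 3/4·24 + 1/4·12 = 21. Off path (the prime location), believing average, it pays 12.
top-tier: the cheap location nets 21; the prime location nets 12 − 3 = 9. top-tier stays.
average: the cheap location nets 21; the prime location nets 12 − 12 = 0. average stays.
No type deviates, so pooling is sustained.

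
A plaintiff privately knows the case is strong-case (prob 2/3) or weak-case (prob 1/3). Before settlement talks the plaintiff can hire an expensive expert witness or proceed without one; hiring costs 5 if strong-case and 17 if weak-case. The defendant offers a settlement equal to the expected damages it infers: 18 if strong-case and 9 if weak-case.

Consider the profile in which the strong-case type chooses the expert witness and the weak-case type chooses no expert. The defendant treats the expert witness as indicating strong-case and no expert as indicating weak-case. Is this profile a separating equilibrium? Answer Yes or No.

Under these beliefs, the expert witness earns settlement 18 and no expert earns settlement 9.
strong-case: the expert witness nets 18 − 5 = 13; no expert nets 9. strong-case prefers the expert witness.
weak-case: the expert witness nets 18 − 17 = 1; no expert nets 9. weak-case prefers no expert.
Neither type deviates, so the separating profile is an equilibrium.

Yes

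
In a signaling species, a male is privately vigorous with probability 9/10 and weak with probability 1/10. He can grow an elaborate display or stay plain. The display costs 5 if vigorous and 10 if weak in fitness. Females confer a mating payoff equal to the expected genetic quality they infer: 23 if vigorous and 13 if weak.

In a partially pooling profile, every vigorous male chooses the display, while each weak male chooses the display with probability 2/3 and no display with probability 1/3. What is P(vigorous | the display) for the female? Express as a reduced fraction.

P(the display) = (9/10)·1 + (1/10)·(2/3) = 29/30.
By Bayes' rule, P(vigorous | the display) = (9/10) / (29/30) = 27/29.

27/29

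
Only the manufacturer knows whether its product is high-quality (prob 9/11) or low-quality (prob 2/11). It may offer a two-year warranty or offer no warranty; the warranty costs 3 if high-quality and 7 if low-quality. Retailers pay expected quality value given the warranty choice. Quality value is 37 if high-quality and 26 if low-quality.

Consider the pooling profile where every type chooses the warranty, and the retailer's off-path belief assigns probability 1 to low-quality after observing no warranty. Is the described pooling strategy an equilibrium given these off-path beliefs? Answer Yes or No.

Yes

On path, the retailer holds the prior and pays 9/11·37 + 2/11·26 = 35. Off path (no warranty), believing low-quality, it pays 26.
high-quality: the warranty nets 35 − 3 = 32; no warranty nets 26. high-quality stays.
low-quality: the warranty nets 35 − 7 = 28; no warranty nets 26. low-quality stays.
No type deviates, so pooling is sustained.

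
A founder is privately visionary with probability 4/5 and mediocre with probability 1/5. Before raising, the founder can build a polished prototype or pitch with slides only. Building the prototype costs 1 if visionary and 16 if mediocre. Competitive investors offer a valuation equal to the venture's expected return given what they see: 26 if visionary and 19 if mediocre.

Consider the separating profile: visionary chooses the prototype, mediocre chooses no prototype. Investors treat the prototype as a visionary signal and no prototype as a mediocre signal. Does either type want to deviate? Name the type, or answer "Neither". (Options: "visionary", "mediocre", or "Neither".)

Neither

The prototype pays 26; no prototype pays 19.
visionary: assigned the prototype, nets 26 − 1 = 25; deviating to no prototype nets 19.
mediocre: assigned no prototype, nets 19; deviating to the prototype nets 26 − 16 = 10.
Both types strictly prefer their assigned action; no profitable deviation.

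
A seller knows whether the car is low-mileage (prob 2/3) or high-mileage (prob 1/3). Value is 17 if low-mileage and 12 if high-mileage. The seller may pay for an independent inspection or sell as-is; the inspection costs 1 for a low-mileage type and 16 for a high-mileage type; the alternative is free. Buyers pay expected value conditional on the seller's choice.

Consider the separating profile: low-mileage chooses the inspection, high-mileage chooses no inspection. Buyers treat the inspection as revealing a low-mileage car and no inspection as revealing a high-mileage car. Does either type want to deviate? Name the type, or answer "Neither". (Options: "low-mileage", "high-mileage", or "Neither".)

Neither

The inspection pays 17; no inspection pays 12.
low-mileage: assigned the inspection, nets 17 − 1 = 16; deviating to no inspection nets 12.
high-mileage: assigned no inspection, nets 12; deviating to the inspection nets 17 − 16 = 1.
Both types strictly prefer their assigned action; no profitable deviation.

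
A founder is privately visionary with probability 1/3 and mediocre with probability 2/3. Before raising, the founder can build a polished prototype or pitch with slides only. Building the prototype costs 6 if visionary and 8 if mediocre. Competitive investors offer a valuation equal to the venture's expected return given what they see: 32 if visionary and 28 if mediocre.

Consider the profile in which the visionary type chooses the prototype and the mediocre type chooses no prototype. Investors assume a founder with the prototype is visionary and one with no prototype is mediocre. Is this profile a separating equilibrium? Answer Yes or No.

No

Under these beliefs, the prototype earns valuation 32 and no prototype earns valuation 28.
visionary: the prototype nets 32 − 6 = 26; no prototype nets 28. visionary would deviate to no prototype.
mediocre: the prototype nets 32 − 8 = 24; no prototype nets 28. mediocre prefers no prototype.
visionary has a profitable deviation, so the profile is not an equilibrium.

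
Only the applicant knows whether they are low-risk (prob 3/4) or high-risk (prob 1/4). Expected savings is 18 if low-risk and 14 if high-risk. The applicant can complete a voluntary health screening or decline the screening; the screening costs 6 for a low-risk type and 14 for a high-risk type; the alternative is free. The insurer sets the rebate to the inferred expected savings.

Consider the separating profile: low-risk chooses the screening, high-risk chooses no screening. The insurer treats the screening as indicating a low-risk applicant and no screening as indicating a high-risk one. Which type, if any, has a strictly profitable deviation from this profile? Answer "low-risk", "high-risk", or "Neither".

The screening pays 18; no screening pays 14.
low-risk: assigned the screening, nets 18 − 6 = 12; deviating to no screening nets 14.
high-risk: assigned no screening, nets 14; deviating to the screening nets 18 − 14 = 4.
The low-risk type gains 2 by deviating.

low-risk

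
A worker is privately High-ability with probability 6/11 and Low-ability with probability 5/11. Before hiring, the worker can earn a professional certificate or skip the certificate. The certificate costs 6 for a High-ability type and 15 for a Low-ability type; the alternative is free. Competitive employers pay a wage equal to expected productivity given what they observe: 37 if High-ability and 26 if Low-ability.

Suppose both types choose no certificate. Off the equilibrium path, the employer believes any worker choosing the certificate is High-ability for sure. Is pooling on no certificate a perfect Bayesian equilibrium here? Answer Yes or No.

Yes

On path, the employer holds the prior and pays 6/11·37 + 5/11·26 = 32. Off path (the certificate), believing High-ability, it pays 37.
High-ability: no certificate nets 32; the certificate nets 37 − 6 = 31. High-ability stays.
Low-ability: no certificate nets 32; the certificate nets 37 − 15 = 22. Low-ability stays.
No type deviates, so pooling is sustained.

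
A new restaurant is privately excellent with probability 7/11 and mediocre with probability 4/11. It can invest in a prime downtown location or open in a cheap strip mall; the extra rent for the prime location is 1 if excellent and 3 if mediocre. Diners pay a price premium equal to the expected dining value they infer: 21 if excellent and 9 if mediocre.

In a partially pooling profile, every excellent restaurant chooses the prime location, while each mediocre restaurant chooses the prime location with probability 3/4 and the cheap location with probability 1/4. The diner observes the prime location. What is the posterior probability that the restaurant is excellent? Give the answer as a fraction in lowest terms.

P(the prime location) = (7/11)·1 + (4/11)·(3/4) = 10/11.
By Bayes' rule, P(excellent | the prime location) = (7/11) / (10/11) = 7/10.

7/10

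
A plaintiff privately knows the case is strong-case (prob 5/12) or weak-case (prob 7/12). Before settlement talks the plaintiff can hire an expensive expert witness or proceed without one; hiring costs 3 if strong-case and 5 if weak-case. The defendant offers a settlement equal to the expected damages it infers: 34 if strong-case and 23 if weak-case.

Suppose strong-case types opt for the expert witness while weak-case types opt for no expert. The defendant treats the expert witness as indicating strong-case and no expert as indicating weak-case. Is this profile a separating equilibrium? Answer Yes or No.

No

Under these beliefs, the expert witness earns settlement 34 and no expert earns settlement 23.
strong-case: the expert witness nets 34 − 3 = 31; no expert nets 23. strong-case prefers the expert witness.
weak-case: the expert witness nets 34 − 5 = 29; no expert nets 23. weak-case would deviate to the expert witness.
weak-case has a profitable deviation, so the profile is not an equilibrium.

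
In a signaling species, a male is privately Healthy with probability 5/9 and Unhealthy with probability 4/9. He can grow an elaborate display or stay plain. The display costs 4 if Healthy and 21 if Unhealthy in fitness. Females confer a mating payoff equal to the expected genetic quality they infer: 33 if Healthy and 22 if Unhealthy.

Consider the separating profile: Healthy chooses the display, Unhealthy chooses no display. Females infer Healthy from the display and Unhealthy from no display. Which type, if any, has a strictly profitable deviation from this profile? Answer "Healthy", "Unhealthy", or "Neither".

The display pays 33; no display pays 22.
Healthy: assigned the display, nets 33 − 4 = 29; deviating to no display nets 22.
Unhealthy: assigned no display, nets 22; deviating to the display nets 33 − 21 = 12.
Both types strictly prefer their assigned action; no profitable deviation.

Neither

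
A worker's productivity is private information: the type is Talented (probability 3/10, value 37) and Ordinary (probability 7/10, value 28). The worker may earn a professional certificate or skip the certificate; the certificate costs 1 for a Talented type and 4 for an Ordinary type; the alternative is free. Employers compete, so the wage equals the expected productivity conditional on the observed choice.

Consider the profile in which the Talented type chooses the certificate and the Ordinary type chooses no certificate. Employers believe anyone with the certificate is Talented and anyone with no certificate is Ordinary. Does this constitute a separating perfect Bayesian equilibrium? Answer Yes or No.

No

Under these beliefs, the certificate earns wage 37 and no certificate earns wage 28.
Talented: the certificate nets 37 − 1 = 36; no certificate nets 28. Talented prefers the certificate.
Ordinary: the certificate nets 37 − 4 = 33; no certificate nets 28. Ordinary would deviate to the certificate.
Ordinary has a profitable deviation, so the profile is not an equilibrium.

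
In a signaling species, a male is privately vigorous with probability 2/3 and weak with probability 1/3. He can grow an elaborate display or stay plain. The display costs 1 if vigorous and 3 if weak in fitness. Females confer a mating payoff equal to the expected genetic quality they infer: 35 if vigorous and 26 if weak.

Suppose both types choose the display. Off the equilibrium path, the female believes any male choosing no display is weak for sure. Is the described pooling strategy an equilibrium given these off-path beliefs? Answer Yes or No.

Yes

On path, the female holds the prior and pays 2/3·35 + 1/3·26 = 32. Off path (no display), believing weak, it pays 26.
vigorous: the display nets 32 − 1 = 31; no display nets 26. vigorous stays.
weak: the display nets 32 − 3 = 29; no display nets 26. weak stays.
No type deviates, so pooling is sustained.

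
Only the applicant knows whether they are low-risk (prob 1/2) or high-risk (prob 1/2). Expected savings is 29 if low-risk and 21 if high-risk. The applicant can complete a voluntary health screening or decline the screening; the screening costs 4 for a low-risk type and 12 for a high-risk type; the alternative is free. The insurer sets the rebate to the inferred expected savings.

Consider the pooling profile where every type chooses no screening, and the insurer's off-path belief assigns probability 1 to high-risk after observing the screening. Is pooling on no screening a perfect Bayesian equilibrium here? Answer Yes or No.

Yes

On path, the insurer holds the prior and pays 1/2·29 + 1/2·21 = 25. Off path (the screening), believing high-risk, it pays 21.
low-risk: no screening nets 25; the screening nets 21 − 4 = 17. low-risk stays.
high-risk: no screening nets 25; the screening nets 21 − 12 = 9. high-risk stays.
No type deviates, so pooling is sustained.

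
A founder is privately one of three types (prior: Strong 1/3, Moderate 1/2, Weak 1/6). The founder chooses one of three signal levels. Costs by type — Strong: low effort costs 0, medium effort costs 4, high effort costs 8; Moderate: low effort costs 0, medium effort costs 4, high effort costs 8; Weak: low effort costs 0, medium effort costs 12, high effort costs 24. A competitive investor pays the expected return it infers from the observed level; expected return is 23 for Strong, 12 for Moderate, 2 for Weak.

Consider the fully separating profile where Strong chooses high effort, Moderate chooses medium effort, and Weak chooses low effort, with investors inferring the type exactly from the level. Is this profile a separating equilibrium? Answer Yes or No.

No

Separating valuations: high effort → 23, medium effort → 12, low effort → 2.
Strong (assigned high effort): low effort: 2 − 0 = 2; medium effort: 12 − 4 = 8; high effort: 23 − 8 = 15. Strong stays.
Moderate (assigned medium effort): low effort: 2 − 0 = 2; medium effort: 12 − 4 = 8; high effort: 23 − 8 = 15. Moderate prefers high effort.
Weak (assigned low effort): low effort: 2 − 0 = 2; medium effort: 12 − 12 = 0; high effort: 23 − 24 = -1. Weak stays.
At least one type deviates; the separating profile fails.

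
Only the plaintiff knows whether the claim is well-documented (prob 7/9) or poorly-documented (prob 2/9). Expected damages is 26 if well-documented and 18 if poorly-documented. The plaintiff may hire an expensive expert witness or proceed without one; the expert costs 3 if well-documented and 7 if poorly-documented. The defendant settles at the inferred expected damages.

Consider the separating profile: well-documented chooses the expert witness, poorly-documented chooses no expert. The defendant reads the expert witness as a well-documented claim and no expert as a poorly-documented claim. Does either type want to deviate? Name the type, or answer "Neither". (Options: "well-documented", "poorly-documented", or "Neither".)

The expert witness pays 26; no expert pays 18.
well-documented: assigned the expert witness, nets 26 − 3 = 23; deviating to no expert nets 18.
poorly-documented: assigned no expert, nets 18; deviating to the expert witness nets 26 − 7 = 19.
The poorly-documented type gains 1 by deviating.

poorly-documented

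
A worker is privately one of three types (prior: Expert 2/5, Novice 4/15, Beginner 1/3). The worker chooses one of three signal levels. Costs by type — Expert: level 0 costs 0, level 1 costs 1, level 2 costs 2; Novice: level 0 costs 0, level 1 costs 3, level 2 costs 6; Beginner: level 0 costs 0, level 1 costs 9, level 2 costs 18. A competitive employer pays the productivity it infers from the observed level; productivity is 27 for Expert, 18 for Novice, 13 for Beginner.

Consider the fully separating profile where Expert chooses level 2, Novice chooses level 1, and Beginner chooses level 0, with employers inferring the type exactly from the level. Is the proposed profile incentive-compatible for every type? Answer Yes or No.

Separating wages: level 2 → 27, level 1 → 18, level 0 → 13.
Expert (assigned level 2): level 0: 13 − 0 = 13; level 1: 18 − 1 = 17; level 2: 27 − 2 = 25. Expert stays.
Novice (assigned level 1): level 0: 13 − 0 = 13; level 1: 18 − 3 = 15; level 2: 27 − 6 = 21. Novice prefers level 2.
Beginner (assigned level 0): level 0: 13 − 0 = 13; level 1: 18 − 9 = 9; level 2: 27 − 18 = 9. Beginner stays.
At least one type deviates; the separating profile fails.

No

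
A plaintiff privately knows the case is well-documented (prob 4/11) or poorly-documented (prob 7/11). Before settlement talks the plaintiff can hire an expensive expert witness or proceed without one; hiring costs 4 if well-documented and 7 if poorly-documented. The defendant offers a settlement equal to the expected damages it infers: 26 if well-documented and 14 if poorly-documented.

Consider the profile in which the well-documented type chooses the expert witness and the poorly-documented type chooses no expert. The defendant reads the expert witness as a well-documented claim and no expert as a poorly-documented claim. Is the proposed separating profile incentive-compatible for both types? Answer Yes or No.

Under these beliefs, the expert witness earns settlement 26 and no expert earns settlement 14.
well-documented: the expert witness nets 26 − 4 = 22; no expert nets 14. well-documented prefers the expert witness.
poorly-documented: the expert witness nets 26 − 7 = 19; no expert nets 14. poorly-documented would deviate to the expert witness.
poorly-documented has a profitable deviation, so the profile is not an equilibrium.

No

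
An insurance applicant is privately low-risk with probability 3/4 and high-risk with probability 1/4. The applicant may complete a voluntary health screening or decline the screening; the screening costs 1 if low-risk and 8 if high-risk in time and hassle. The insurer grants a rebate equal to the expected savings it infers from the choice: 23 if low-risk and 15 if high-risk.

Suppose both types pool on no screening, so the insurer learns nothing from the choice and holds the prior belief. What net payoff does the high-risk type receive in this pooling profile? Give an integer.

Pooled rebate = 3/4·23 + 1/4·15 = 21.
high-risk pays no cost for no screening, so net payoff = 21.

21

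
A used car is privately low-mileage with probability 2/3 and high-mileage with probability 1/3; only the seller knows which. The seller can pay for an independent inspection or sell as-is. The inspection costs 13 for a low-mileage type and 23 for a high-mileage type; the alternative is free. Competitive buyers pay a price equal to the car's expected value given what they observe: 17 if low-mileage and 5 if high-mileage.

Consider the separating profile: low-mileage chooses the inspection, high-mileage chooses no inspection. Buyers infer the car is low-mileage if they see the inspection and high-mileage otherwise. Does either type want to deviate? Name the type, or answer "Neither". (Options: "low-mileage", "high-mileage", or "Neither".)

The inspection pays 17; no inspection pays 5.
low-mileage: assigned the inspection, nets 17 − 13 = 4; deviating to no inspection nets 5.
high-mileage: assigned no inspection, nets 5; deviating to the inspection nets 17 − 23 = -6.
The low-mileage type gains 1 by deviating.

low-mileage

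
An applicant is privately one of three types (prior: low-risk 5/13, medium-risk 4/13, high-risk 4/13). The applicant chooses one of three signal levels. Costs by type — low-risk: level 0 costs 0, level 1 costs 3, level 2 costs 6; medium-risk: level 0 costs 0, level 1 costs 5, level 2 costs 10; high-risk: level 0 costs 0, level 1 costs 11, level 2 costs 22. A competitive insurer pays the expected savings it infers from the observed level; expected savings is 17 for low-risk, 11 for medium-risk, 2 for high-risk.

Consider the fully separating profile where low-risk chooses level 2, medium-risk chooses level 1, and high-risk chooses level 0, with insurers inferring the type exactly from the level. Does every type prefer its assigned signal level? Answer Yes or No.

No

Separating rebates: level 2 → 17, level 1 → 11, level 0 → 2.
low-risk (assigned level 2): level 0: 2 − 0 = 2; level 1: 11 − 3 = 8; level 2: 17 − 6 = 11. low-risk stays.
medium-risk (assigned level 1): level 0: 2 − 0 = 2; level 1: 11 − 5 = 6; level 2: 17 − 10 = 7. medium-risk prefers level 2.
high-risk (assigned level 0): level 0: 2 − 0 = 2; level 1: 11 − 11 = 0; level 2: 17 − 22 = -5. high-risk stays.
At least one type deviates; the separating profile fails.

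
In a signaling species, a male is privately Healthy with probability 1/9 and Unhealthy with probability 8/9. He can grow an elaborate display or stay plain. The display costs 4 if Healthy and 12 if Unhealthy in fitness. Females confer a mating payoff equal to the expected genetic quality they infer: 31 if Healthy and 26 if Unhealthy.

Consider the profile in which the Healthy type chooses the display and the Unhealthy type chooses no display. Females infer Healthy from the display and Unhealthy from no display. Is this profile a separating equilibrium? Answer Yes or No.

Yes

Under these beliefs, the display earns mating payoff 31 and no display earns mating payoff 26.
Healthy: the display nets 31 − 4 = 27; no display nets 26. Healthy prefers the display.
Unhealthy: the display nets 31 − 12 = 19; no display nets 26. Unhealthy prefers no display.
Neither type deviates, so the separating profile is an equilibrium.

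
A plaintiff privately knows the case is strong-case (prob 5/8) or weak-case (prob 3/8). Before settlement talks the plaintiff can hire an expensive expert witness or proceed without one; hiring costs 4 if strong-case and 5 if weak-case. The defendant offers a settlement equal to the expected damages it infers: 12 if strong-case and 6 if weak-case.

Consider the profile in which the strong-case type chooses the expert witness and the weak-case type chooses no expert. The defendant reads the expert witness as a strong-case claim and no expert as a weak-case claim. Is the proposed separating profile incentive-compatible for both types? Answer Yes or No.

Under these beliefs, the expert witness earns settlement 12 and no expert earns settlement 6.
strong-case: the expert witness nets 12 − 4 = 8; no expert nets 6. strong-case prefers the expert witness.
weak-case: the expert witness nets 12 − 5 = 7; no expert nets 6. weak-case would deviate to the expert witness.
weak-case has a profitable deviation, so the profile is not an equilibrium.

No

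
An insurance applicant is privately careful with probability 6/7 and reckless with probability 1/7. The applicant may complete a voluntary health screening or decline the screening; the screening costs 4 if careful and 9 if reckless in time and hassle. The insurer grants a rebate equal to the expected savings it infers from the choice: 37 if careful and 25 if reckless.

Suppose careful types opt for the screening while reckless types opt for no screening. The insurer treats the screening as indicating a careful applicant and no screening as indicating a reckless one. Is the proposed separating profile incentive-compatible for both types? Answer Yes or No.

Under these beliefs, the screening earns rebate 37 and no screening earns rebate 25.
careful: the screening nets 37 − 4 = 33; no screening nets 25. careful prefers the screening.
reckless: the screening nets 37 − 9 = 28; no screening nets 25. reckless would deviate to the screening.
reckless has a profitable deviation, so the profile is not an equilibrium.

No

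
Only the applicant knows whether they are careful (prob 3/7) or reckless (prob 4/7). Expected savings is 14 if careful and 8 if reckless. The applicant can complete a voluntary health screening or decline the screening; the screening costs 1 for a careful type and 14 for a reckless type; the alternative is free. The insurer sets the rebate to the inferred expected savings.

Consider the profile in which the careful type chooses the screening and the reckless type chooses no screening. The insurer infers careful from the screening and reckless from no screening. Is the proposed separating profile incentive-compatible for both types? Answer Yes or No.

Yes

Under these beliefs, the screening earns rebate 14 and no screening earns rebate 8.
careful: the screening nets 14 − 1 = 13; no screening nets 8. careful prefers the screening.
reckless: the screening nets 14 − 14 = 0; no screening nets 8. reckless prefers no screening.
Neither type deviates, so the separating profile is an equilibrium.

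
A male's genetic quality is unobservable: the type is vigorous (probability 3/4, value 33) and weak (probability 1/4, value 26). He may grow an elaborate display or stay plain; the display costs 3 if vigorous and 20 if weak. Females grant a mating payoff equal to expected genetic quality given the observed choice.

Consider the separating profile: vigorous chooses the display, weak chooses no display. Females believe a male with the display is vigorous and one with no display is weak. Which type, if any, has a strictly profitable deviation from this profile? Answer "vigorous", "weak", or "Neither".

Neither

The display pays 33; no display pays 26.
vigorous: assigned the display, nets 33 − 3 = 30; deviating to no display nets 26.
weak: assigned no display, nets 26; deviating to the display nets 33 − 20 = 13.
Both types strictly prefer their assigned action; no profitable deviation.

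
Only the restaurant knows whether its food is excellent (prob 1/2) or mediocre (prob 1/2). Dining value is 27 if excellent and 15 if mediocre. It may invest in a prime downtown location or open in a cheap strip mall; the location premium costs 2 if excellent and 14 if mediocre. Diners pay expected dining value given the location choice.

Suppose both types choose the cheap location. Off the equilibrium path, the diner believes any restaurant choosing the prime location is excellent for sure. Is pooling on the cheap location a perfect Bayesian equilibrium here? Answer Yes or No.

No

On path, the diner holds the prior and pays 1/2·27 + 1/2·15 = 21. Off path (the prime location), believing excellent, it pays 27.
excellent: the cheap location nets 21; the prime location nets 27 − 2 = 25. excellent would deviate.
mediocre: the cheap location nets 21; the prime location nets 27 − 14 = 13. mediocre stays.
A type deviates, so pooling fails.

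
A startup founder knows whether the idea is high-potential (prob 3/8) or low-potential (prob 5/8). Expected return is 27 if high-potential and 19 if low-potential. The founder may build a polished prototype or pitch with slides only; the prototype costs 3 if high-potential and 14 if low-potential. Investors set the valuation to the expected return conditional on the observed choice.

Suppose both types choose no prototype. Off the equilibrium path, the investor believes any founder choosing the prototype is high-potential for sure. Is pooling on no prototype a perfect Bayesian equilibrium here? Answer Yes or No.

No

On path, the investor holds the prior and pays 3/8·27 + 5/8·19 = 22. Off path (the prototype), believing high-potential, it pays 27.
high-potential: no prototype nets 22; the prototype nets 27 − 3 = 24. high-potential would deviate.
low-potential: no prototype nets 22; the prototype nets 27 − 14 = 13. low-potential stays.
A type deviates, so pooling fails.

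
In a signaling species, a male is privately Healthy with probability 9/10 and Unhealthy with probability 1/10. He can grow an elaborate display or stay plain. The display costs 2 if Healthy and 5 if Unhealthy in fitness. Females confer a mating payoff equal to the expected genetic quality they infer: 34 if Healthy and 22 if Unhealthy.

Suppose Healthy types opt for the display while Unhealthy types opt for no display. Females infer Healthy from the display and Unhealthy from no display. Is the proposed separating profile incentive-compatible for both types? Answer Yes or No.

Under these beliefs, the display earns mating payoff 34 and no display earns mating payoff 22.
Healthy: the display nets 34 − 2 = 32; no display nets 22. Healthy prefers the display.
Unhealthy: the display nets 34 − 5 = 29; no display nets 22. Unhealthy would deviate to the display.
Unhealthy has a profitable deviation, so the profile is not an equilibrium.

No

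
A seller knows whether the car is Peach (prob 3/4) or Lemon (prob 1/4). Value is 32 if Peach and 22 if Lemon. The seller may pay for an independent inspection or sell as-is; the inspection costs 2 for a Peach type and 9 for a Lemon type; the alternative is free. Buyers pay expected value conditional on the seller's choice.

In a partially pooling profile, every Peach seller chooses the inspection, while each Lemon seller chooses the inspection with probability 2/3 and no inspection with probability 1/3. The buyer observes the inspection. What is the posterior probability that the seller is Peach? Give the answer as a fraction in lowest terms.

P(the inspection) = (3/4)·1 + (1/4)·(2/3) = 11/12.
By Bayes' rule, P(Peach | the inspection) = (3/4) / (11/12) = 9/11.

9/11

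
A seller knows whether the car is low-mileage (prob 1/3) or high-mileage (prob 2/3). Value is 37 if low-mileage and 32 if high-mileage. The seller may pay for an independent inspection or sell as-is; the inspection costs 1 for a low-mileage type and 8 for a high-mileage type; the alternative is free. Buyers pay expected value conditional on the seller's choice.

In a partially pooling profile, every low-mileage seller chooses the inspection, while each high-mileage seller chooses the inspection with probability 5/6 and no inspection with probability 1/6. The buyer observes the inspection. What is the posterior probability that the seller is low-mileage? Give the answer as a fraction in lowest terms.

3/8

P(the inspection) = (1/3)·1 + (2/3)·(5/6) = 8/9.
By Bayes' rule, P(low-mileage | the inspection) = (1/3) / (8/9) = 3/8.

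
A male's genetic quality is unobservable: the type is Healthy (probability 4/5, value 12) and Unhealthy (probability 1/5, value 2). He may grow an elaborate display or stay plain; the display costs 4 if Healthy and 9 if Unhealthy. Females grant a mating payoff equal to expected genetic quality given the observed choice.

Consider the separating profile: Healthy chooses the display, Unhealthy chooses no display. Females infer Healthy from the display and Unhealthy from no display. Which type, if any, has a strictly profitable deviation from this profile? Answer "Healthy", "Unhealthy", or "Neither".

The display pays 12; no display pays 2.
Healthy: assigned the display, nets 12 − 4 = 8; deviating to no display nets 2.
Unhealthy: assigned no display, nets 2; deviating to the display nets 12 − 9 = 3.
The Unhealthy type gains 1 by deviating.

Unhealthy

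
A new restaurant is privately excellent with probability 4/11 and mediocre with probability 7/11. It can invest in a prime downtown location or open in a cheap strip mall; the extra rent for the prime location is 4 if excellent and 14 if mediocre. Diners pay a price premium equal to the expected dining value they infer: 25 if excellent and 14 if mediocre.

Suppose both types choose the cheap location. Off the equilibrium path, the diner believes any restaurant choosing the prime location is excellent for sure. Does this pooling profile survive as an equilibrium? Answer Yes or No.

On path, the diner holds the prior and pays 4/11·25 + 7/11·14 = 18. Off path (the prime location), believing excellent, it pays 25.
excellent: the cheap location nets 18; the prime location nets 25 − 4 = 21. excellent would deviate.
mediocre: the cheap location nets 18; the prime location nets 25 − 14 = 11. mediocre stays.
A type deviates, so pooling fails.

No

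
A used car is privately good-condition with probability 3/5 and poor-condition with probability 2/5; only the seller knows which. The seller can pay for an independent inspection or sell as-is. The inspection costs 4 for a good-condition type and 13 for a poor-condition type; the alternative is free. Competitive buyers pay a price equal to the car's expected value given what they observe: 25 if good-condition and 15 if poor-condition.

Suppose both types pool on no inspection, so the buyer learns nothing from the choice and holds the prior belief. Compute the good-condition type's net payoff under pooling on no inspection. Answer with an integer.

21

Pooled price = 3/5·25 + 2/5·15 = 21.
good-condition pays no cost for no inspection, so net payoff = 21.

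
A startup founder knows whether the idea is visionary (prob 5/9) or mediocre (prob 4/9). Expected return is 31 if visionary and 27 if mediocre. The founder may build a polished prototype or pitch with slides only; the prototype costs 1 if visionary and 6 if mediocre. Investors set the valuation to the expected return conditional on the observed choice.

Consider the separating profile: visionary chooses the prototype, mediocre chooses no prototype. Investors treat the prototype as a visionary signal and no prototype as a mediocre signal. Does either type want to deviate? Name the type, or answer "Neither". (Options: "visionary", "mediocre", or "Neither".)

Neither

The prototype pays 31; no prototype pays 27.
visionary: assigned the prototype, nets 31 − 1 = 30; deviating to no prototype nets 27.
mediocre: assigned no prototype, nets 27; deviating to the prototype nets 31 − 6 = 25.
Both types strictly prefer their assigned action; no profitable deviation.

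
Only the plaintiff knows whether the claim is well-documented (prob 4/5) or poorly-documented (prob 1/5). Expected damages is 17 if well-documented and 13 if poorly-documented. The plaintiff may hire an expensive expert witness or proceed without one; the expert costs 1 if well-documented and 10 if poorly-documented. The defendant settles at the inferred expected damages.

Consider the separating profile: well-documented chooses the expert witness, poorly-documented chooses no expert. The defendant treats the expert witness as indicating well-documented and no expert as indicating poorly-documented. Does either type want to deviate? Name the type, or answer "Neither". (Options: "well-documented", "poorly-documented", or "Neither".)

Neither

The expert witness pays 17; no expert pays 13.
well-documented: assigned the expert witness, nets 17 − 1 = 16; deviating to no expert nets 13.
poorly-documented: assigned no expert, nets 13; deviating to the expert witness nets 17 − 10 = 7.
Both types strictly prefer their assigned action; no profitable deviation.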